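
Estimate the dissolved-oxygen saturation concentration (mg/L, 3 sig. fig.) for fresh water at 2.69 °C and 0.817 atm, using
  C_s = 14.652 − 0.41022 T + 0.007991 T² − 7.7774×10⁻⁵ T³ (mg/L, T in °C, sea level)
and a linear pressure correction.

C_s ≈ 11.1 mg/L

At sea level: C_s = 14.652 − 0.41022×2.69 + 0.007991×2.69² − 7.7774×10⁻⁵×2.69³ = 13.60 mg/L.
Pressure correction: C_s' = 13.60 × 0.817 = 11.12 mg/L.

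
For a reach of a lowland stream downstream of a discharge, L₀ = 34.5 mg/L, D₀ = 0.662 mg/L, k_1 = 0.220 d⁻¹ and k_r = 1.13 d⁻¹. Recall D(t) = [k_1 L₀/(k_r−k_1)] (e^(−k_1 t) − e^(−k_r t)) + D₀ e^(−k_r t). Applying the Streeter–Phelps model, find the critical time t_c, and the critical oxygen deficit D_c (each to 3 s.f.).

With k_r/k_1 = 5.136 and 1 − D₀(k_r−k_1)/(k_1 L₀) = 0.9206,
t_c = ln(5.136 × 0.9206) / (1.13 − 0.220) = ln(4.729) / 0.9100 = 1.554/0.9100 = 1.707 d.
L(t_c) = L₀ e^(−k_1 t_c) = 34.5 × 0.6869 = 23.70 mg/L, and at the critical point k_r D_c = k_1 L, so D_c = (0.220/1.13) × 23.70 = 4.614 mg/L.

t_c ≈ 1.71 d; D_c ≈ 4.61 mg/L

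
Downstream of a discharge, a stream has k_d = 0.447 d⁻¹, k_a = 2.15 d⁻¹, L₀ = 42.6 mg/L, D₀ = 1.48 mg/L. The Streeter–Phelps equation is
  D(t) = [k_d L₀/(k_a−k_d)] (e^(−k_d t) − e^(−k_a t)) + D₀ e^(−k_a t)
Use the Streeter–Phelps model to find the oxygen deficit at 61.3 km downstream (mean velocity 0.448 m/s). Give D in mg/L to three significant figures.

D ≈ 5.19 mg/L

Travel time t = x/v = 61.3 km / (0.448 m/s) = 61300 m / 0.448 m/s = 136800 s = 1.584 d.
k_d L₀/(k_a−k_d) = 0.447×42.6/(2.15−0.447) = 19.04/1.703 = 11.18 mg/L.
e^(−k_d t) = e^(−0.447×1.584) = 0.4927; e^(−k_a t) = e^(−2.15×1.584) = 0.03321.
D = 11.18 × (0.4927 − 0.03321) + 1.48 × 0.03321 = 5.138 + 0.04915 = 5.187 mg/L.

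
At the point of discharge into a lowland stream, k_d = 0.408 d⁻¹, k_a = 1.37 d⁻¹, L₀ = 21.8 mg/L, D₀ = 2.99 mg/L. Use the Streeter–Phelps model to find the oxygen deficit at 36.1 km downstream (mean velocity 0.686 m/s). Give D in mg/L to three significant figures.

D ≈ 4.50 mg/L

Travel time t = x/v = 36.1 km / (0.686 m/s) = 36100 m / 0.686 m/s = 52620 s = 0.6091 d.
k_d L₀/(k_a−k_d) = 0.408×21.8/(1.37−0.408) = 8.894/0.9620 = 9.246 mg/L.
e^(−k_d t) = e^(−0.408×0.6091) = 0.7800; e^(−k_a t) = e^(−1.37×0.6091) = 0.4341.
D = 9.246 × (0.7800 − 0.4341) + 2.99 × 0.4341 = 3.198 + 1.298 = 4.496 mg/L.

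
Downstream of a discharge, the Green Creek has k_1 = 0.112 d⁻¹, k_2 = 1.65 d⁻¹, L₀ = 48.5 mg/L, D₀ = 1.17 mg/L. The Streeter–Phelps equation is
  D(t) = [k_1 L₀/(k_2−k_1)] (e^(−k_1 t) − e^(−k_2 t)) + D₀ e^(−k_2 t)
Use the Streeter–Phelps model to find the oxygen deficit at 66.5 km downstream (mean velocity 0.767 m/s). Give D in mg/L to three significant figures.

Travel time t = x/v = 66.5 km / (0.767 m/s) = 66500 m / 0.767 m/s = 86700 s = 1.003 d.
k_1 L₀/(k_2−k_1) = 0.112×48.5/(1.65−0.112) = 5.432/1.538 = 3.532 mg/L.
e^(−k_1 t) = e^(−0.112×1.003) = 0.8937; e^(−k_2 t) = e^(−1.65×1.003) = 0.1909.
D = 3.532 × (0.8937 − 0.1909) + 1.17 × 0.1909 = 2.482 + 0.2234 = 2.705 mg/L.

D ≈ 2.71 mg/L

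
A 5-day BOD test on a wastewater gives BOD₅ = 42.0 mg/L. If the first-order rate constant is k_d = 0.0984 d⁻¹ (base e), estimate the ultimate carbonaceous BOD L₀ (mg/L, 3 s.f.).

L₀ ≈ 108 mg/L

BOD₅ = L₀(1 − e^(−5k_d)) ⇒ L₀ = BOD₅ / (1 − e^(−5×0.0984))
= 42.0 / (1 − 0.6114) = 42.0 / 0.3886 = 108.1 mg/L.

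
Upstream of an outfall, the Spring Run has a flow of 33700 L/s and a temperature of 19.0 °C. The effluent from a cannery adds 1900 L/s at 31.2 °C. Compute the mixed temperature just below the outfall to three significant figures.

Flow-weighted mixing: C = (Q_r C_r + Q_w C_w)/(Q_r + Q_w)
= (33700×19.0 + 1900×31.2)/(33700 + 1900) = 699600/35600 = 19.65 °C.

19.7 °C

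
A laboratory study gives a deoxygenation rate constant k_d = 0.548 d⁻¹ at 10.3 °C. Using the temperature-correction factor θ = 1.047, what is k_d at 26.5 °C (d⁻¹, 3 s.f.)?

k_d ≈ 1.15 d⁻¹

k_d(T₂) = k_d(T₁) · θ^(T₂−T₁) = 0.548 × 1.047^(26.5−10.3)
= 0.548 × 1.047^16.2 = 0.548 × 2.104 = 1.153 d⁻¹.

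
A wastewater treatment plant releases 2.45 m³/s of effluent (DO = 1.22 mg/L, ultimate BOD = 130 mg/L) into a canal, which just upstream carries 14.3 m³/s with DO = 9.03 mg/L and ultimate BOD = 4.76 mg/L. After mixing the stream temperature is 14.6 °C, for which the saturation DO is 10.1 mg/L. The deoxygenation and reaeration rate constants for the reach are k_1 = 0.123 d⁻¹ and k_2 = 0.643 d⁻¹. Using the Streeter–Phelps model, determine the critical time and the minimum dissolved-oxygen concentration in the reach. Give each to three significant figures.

Mixed DO = (14.3×9.03 + 2.45×1.22)/(14.3+2.45) = 132.1/16.75 = 7.888 mg/L.
Mixed L₀ = (14.3×4.76 + 2.45×130)/(16.75) = 386.6/16.75 = 23.08 mg/L.
Initial deficit D₀ = C_s − DO₀ = 10.1 − 7.888 = 2.212 mg/L.
t_c = (1/0.5200) ln[(0.643/0.123)(1 − 2.212×0.5200/(0.123×23.08))] = 1.923 × ln(3.109) = 2.181 d.
D_c = (0.123/0.643) × 23.08 × e^(−0.123×2.181) = 0.1913 × 23.08 × 0.7647 = 3.376 mg/L.
Minimum DO = 10.1 − 3.376 = 6.724 mg/L.

t_c ≈ 2.18 d; minimum DO ≈ 6.72 mg/L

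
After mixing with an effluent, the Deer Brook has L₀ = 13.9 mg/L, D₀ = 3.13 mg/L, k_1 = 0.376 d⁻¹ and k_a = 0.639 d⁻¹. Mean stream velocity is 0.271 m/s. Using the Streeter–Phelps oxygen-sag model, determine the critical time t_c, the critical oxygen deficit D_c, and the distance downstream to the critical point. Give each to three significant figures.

With k_a/k_1 = 1.699 and 1 − D₀(k_a−k_1)/(k_1 L₀) = 0.8425,
t_c = ln(1.699 × 0.8425) / (0.639 − 0.376) = ln(1.432) / 0.2630 = 0.3589/0.2630 = 1.365 d.
D_c = (k_1/k_a) L₀ e^(−k_1 t_c) = (0.376/0.639) × 13.9 × e^(−0.376×1.365) = 0.5884 × 13.9 × 0.5986 = 4.896 mg/L.
x_c = v t_c = 0.271 m/s × 1.365 d × 86400 s/d = 31950 m ≈ 32.0 km.

t_c ≈ 1.36 d; D_c ≈ 4.90 mg/L; x_c ≈ 32.0 km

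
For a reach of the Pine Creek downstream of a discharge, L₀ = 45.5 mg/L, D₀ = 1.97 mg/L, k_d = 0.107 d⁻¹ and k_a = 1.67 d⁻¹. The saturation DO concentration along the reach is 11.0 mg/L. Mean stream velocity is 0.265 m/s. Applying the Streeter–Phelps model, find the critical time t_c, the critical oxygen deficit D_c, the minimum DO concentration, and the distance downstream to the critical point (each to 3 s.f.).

t_c ≈ 1.12 d; D_c ≈ 2.59 mg/L; min DO ≈ 8.41 mg/L; x_c ≈ 25.6 km

t_c = [1/(k_a−k_d)] ln[(k_a/k_d)(1 − D₀(k_a−k_d)/(k_d L₀))]
= [1/(1.67−0.107)] ln[(1.67/0.107)(1 − 1.97×1.563/(0.107×45.5))]
= (1/1.563) ln[15.61 × 0.3675] = 0.6398 × ln(5.736) = 0.6398 × 1.747 = 1.118 d.
L(t_c) = L₀ e^(−k_d t_c) = 45.5 × 0.8873 = 40.37 mg/L, and at the critical point k_a D_c = k_d L, so D_c = (0.107/1.67) × 40.37 = 2.587 mg/L.
Minimum DO = C_s − D_c = 11.0 − 2.587 = 8.413 mg/L.
x_c = v t_c = 0.265 m/s × 1.118 d × 86400 s/d = 25590 m ≈ 25.6 km.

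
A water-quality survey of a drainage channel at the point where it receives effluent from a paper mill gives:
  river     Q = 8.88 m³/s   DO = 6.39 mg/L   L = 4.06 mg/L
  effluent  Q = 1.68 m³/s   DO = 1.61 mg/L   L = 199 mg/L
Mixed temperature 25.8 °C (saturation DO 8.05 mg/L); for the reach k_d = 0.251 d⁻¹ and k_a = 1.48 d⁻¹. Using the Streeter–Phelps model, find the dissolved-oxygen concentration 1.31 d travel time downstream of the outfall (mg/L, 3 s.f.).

Mixed DO = (8.88×6.39 + 1.68×1.61)/(8.88+1.68) = 59.45/10.56 = 5.630 mg/L.
Mixed L₀ = (8.88×4.06 + 1.68×199)/(10.56) = 370.4/10.56 = 35.07 mg/L.
Initial deficit D₀ = C_s − DO₀ = 8.05 − 5.630 = 2.420 mg/L.
D(1.31) = [0.251×35.07/(1.48−0.251)](e^(−0.251×1.31) − e^(−1.48×1.31)) + 2.420 e^(−1.48×1.31)
= 7.163 × (0.7198 − 0.1439) + 2.420 × 0.1439 = 4.473 mg/L.
DO = 8.05 − 4.473 = 3.577 mg/L.

DO ≈ 3.58 mg/L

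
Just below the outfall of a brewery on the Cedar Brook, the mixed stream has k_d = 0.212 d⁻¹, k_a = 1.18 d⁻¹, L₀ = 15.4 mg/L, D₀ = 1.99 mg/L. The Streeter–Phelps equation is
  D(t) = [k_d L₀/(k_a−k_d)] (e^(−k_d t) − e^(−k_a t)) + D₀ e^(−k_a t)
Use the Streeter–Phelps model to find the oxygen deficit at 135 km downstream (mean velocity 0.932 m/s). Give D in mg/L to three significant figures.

D ≈ 2.17 mg/L

Travel time t = x/v = 135 km / (0.932 m/s) = 135000 m / 0.932 m/s = 144800 s = 1.677 d.
k_d L₀/(k_a−k_d) = 0.212×15.4/(1.18−0.212) = 3.265/0.9680 = 3.373 mg/L.
e^(−k_d t) = e^(−0.212×1.677) = 0.7009; e^(−k_a t) = e^(−1.18×1.677) = 0.1383.
D = 3.373 × (0.7009 − 0.1383) + 1.99 × 0.1383 = 1.897 + 0.2752 = 2.173 mg/L.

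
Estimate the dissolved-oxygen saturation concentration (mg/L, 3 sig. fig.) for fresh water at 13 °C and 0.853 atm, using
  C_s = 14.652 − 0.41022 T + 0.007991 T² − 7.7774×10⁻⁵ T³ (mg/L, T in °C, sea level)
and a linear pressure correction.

At sea level: C_s = 14.652 − 0.41022×13 + 0.007991×13² − 7.7774×10⁻⁵×13³ = 10.50 mg/L.
Pressure correction: C_s' = 10.50 × 0.853 = 8.955 mg/L.

C_s ≈ 8.96 mg/L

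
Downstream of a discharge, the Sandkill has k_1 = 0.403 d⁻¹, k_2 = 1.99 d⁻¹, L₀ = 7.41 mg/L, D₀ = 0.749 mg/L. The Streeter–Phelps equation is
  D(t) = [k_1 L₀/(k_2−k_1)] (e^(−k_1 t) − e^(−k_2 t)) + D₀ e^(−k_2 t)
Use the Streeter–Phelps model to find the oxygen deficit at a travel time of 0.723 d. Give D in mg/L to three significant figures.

D ≈ 1.14 mg/L

k_1 L₀/(k_2−k_1) = 0.403×7.41/(1.99−0.403) = 2.986/1.587 = 1.882 mg/L.
e^(−k_1 t) = e^(−0.403×0.7230) = 0.7472; e^(−k_2 t) = e^(−1.99×0.7230) = 0.2372.
D = 1.882 × (0.7472 − 0.2372) + 0.749 × 0.2372 = 0.9597 + 0.1777 = 1.137 mg/L.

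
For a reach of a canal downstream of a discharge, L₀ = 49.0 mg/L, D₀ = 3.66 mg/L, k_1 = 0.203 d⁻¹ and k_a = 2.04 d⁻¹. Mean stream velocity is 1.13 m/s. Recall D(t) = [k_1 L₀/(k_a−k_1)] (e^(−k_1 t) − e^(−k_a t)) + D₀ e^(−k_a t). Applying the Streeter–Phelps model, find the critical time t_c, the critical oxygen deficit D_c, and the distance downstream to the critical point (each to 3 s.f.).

t_c ≈ 0.643 d; D_c ≈ 4.28 mg/L; x_c ≈ 62.8 km

With k_a/k_1 = 10.05 and 1 − D₀(k_a−k_1)/(k_1 L₀) = 0.3241,
t_c = ln(10.05 × 0.3241) / (2.04 − 0.203) = ln(3.257) / 1.837 = 1.181/1.837 = 0.6427 d.
D_c = (k_1/k_a) L₀ e^(−k_1 t_c) = (0.203/2.04) × 49.0 × e^(−0.203×0.6427) = 0.09951 × 49.0 × 0.8777 = 4.280 mg/L.
x_c = v t_c = 1.13 m/s × 0.6427 d × 86400 s/d = 62750 m ≈ 62.8 km.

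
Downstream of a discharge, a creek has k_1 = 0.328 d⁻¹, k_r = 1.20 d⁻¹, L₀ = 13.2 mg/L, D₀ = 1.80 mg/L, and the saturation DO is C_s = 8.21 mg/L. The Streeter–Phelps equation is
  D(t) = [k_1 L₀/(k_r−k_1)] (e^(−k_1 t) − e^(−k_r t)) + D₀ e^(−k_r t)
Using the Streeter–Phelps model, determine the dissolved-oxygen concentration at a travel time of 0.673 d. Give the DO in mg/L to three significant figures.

k_1 L₀/(k_r−k_1) = 0.328×13.2/(1.20−0.328) = 4.330/0.8720 = 4.965 mg/L.
e^(−k_1 t) = e^(−0.328×0.6730) = 0.8019; e^(−k_r t) = e^(−1.20×0.6730) = 0.4459.
D = 4.965 × (0.8019 − 0.4459) + 1.80 × 0.4459 = 1.768 + 0.8027 = 2.570 mg/L.
DO = C_s − D = 8.21 − 2.570 = 5.640 mg/L.

DO ≈ 5.64 mg/L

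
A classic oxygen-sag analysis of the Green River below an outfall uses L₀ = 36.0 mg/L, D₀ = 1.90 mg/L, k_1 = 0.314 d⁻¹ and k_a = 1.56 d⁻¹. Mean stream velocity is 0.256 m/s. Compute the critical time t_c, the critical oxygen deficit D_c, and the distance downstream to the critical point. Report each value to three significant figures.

t_c = [1/(k_a−k_1)] ln[(k_a/k_1)(1 − D₀(k_a−k_1)/(k_1 L₀))]
= [1/(1.56−0.314)] ln[(1.56/0.314)(1 − 1.90×1.246/(0.314×36.0))]
= (1/1.246) ln[4.968 × 0.7906] = 0.8026 × ln(3.928) = 0.8026 × 1.368 = 1.098 d.
D_c = (k_1/k_a) L₀ e^(−k_1 t_c) = (0.314/1.56) × 36.0 × e^(−0.314×1.098) = 0.2013 × 36.0 × 0.7084 = 5.133 mg/L.
x_c = v t_c = 0.256 m/s × 1.098 d × 86400 s/d = 24280 m ≈ 24.3 km.

t_c ≈ 1.10 d; D_c ≈ 5.13 mg/L; x_c ≈ 24.3 km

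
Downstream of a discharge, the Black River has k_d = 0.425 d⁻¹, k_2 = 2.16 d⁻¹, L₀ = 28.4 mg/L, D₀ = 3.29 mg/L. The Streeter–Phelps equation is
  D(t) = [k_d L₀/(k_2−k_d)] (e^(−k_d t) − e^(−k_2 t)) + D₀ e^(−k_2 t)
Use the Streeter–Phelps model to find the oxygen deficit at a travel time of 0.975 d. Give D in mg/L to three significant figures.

k_d L₀/(k_2−k_d) = 0.425×28.4/(2.16−0.425) = 12.07/1.735 = 6.957 mg/L.
e^(−k_d t) = e^(−0.425×0.9750) = 0.6608; e^(−k_2 t) = e^(−2.16×0.9750) = 0.1217.
D = 6.957 × (0.6608 − 0.1217) + 3.29 × 0.1217 = 3.750 + 0.4005 = 4.150 mg/L.

D ≈ 4.15 mg/L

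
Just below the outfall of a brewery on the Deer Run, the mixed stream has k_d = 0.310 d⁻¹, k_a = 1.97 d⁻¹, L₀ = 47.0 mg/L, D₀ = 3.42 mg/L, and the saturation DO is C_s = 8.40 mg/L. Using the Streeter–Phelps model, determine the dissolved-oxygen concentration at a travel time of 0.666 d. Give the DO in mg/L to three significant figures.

DO ≈ 2.70 mg/L

k_d L₀/(k_a−k_d) = 0.310×47.0/(1.97−0.310) = 14.57/1.660 = 8.777 mg/L.
e^(−k_d t) = e^(−0.310×0.6660) = 0.8135; e^(−k_a t) = e^(−1.97×0.6660) = 0.2693.
D = 8.777 × (0.8135 − 0.2693) + 3.42 × 0.2693 = 4.776 + 0.9209 = 5.697 mg/L.
DO = C_s − D = 8.40 − 5.697 = 2.703 mg/L.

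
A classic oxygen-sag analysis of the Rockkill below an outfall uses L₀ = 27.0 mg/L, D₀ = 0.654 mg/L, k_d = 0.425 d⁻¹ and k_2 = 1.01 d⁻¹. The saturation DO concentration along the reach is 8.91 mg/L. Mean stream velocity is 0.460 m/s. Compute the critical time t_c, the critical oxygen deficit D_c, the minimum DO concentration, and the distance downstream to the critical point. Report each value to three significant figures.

At the critical point dD/dt = 0, so k_d L₀ e^(−k_d t) = k_2 D. Substituting D(t) from the Streeter–Phelps equation and solving for t gives
t_c = ln[(k_2/k_d)(1 − D₀(k_2−k_d)/(k_d L₀))] / (k_2−k_d).
Here k_2−k_d = 0.5850 d⁻¹ and 1 − D₀(k_2−k_d)/(k_d L₀) = 1 − 0.654×0.5850/(0.425×27.0) = 0.9667, so
t_c = ln(2.376 × 0.9667) / 0.5850 = 0.8317 / 0.5850 = 1.422 d.
L(t_c) = L₀ e^(−k_d t_c) = 27.0 × 0.5465 = 14.76 mg/L, and at the critical point k_2 D_c = k_d L, so D_c = (0.425/1.01) × 14.76 = 6.209 mg/L.
Minimum DO = C_s − D_c = 8.91 − 6.209 = 2.701 mg/L.
x_c = v t_c = 0.460 m/s × 1.422 d × 86400 s/d = 56500 m ≈ 56.5 km.

t_c ≈ 1.42 d; D_c ≈ 6.21 mg/L; min DO ≈ 2.70 mg/L; x_c ≈ 56.5 km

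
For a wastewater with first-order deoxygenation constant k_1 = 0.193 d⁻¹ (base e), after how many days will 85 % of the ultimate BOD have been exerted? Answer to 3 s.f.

t ≈ 9.83 d

y/L₀ = 1 − e^(−k_1 t) = 0.85 ⇒ e^(−k_1 t) = 0.150
t = −ln(0.150) / 0.193 = 1.897 / 0.193 = 9.830 d.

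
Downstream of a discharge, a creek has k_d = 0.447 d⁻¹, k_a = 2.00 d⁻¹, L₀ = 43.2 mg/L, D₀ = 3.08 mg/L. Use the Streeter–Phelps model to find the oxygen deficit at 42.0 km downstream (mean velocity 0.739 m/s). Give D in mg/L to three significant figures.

Travel time t = x/v = 42.0 km / (0.739 m/s) = 42000 m / 0.739 m/s = 56830 s = 0.6578 d.
k_d L₀/(k_a−k_d) = 0.447×43.2/(2.00−0.447) = 19.31/1.553 = 12.43 mg/L.
e^(−k_d t) = e^(−0.447×0.6578) = 0.7453; e^(−k_a t) = e^(−2.00×0.6578) = 0.2683.
D = 12.43 × (0.7453 − 0.2683) + 3.08 × 0.2683 = 5.930 + 0.8264 = 6.757 mg/L.

D ≈ 6.76 mg/L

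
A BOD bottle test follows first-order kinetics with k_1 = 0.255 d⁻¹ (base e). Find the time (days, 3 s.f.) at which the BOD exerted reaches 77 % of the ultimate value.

t ≈ 5.76 d

y/L₀ = 1 − e^(−k_1 t) = 0.77 ⇒ e^(−k_1 t) = 0.230
t = −ln(0.230) / 0.255 = 1.470 / 0.255 = 5.763 d.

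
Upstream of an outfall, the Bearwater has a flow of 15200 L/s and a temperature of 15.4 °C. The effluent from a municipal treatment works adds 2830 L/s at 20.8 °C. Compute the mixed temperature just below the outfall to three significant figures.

16.2 °C

Flow-weighted mixing: C = (Q_r C_r + Q_w C_w)/(Q_r + Q_w)
= (15200×15.4 + 2830×20.8)/(15200 + 2830) = 292900/18030 = 16.25 °C.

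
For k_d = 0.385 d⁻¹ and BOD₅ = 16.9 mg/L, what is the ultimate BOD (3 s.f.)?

BOD₅ = L₀(1 − e^(−5k_d)) ⇒ L₀ = BOD₅ / (1 − e^(−5×0.385))
= 16.9 / (1 − 0.1459) = 16.9 / 0.8541 = 19.79 mg/L.

L₀ ≈ 19.8 mg/L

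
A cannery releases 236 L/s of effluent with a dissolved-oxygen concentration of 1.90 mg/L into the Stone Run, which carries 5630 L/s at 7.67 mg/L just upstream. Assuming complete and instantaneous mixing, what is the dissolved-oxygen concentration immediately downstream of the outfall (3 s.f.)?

Flow-weighted mixing: C = (Q_r C_r + Q_w C_w)/(Q_r + Q_w)
= (5630×7.67 + 236×1.90)/(5630 + 236) = 43630/5866 = 7.438 mg/L.

7.44 mg/L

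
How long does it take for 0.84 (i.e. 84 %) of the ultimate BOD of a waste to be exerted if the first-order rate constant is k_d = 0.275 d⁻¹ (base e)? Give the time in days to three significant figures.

y/L₀ = 1 − e^(−k_d t) = 0.84 ⇒ e^(−k_d t) = 0.160
t = −ln(0.160) / 0.275 = 1.833 / 0.275 = 6.664 d.

t ≈ 6.66 d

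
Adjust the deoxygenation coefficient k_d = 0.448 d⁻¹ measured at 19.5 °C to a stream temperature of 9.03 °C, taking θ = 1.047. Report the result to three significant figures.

k_d(T₂) = k_d(T₁) · θ^(T₂−T₁) = 0.448 × 1.047^(9.03−19.5)
= 0.448 × 1.047^-10.5 = 0.448 × 0.6182 = 0.2770 d⁻¹.

k_d ≈ 0.277 d⁻¹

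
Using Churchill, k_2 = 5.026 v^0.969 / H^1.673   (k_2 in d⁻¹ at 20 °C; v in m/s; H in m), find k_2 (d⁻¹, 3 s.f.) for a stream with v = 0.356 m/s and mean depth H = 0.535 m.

k_2 = 5.026 × 0.356^0.969 / 0.535^1.673 = 5.026 × 0.3676 / 0.3512 = 5.261 d⁻¹.

k_2 ≈ 5.26 d⁻¹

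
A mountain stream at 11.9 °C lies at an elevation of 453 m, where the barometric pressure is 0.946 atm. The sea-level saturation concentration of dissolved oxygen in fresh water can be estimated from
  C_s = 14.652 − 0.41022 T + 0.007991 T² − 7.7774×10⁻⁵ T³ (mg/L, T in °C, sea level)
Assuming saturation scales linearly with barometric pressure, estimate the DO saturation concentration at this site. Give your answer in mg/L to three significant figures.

C_s ≈ 10.2 mg/L

At sea level: C_s = 14.652 − 0.41022×11.9 + 0.007991×11.9² − 7.7774×10⁻⁵×11.9³ = 10.77 mg/L.
Pressure correction: C_s' = 10.77 × 0.946 = 10.19 mg/L.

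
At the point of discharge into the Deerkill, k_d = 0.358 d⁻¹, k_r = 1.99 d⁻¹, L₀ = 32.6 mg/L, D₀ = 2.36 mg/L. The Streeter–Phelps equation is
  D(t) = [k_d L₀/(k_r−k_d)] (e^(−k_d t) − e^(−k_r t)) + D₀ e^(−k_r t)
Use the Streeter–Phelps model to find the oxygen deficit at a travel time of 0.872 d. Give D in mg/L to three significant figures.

k_d L₀/(k_r−k_d) = 0.358×32.6/(1.99−0.358) = 11.67/1.632 = 7.151 mg/L.
e^(−k_d t) = e^(−0.358×0.8720) = 0.7319; e^(−k_r t) = e^(−1.99×0.8720) = 0.1764.
D = 7.151 × (0.7319 − 0.1764) + 2.36 × 0.1764 = 3.973 + 0.4162 = 4.389 mg/L.

D ≈ 4.39 mg/L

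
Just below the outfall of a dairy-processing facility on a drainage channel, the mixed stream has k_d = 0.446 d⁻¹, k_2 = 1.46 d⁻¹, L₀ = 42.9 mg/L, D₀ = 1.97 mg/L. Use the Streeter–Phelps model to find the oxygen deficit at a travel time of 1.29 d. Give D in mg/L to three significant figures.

D ≈ 8.04 mg/L

k_d L₀/(k_2−k_d) = 0.446×42.9/(1.46−0.446) = 19.13/1.014 = 18.87 mg/L.
e^(−k_d t) = e^(−0.446×1.290) = 0.5625; e^(−k_2 t) = e^(−1.46×1.290) = 0.1521.
D = 18.87 × (0.5625 − 0.1521) + 1.97 × 0.1521 = 7.745 + 0.2996 = 8.044 mg/L.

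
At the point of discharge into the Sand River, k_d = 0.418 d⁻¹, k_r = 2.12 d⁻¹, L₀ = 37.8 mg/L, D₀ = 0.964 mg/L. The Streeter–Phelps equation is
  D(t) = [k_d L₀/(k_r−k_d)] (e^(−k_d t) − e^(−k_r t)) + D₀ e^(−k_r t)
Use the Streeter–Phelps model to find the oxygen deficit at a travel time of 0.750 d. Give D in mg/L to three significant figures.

D ≈ 5.09 mg/L

k_d L₀/(k_r−k_d) = 0.418×37.8/(2.12−0.418) = 15.80/1.702 = 9.283 mg/L.
e^(−k_d t) = e^(−0.418×0.7500) = 0.7309; e^(−k_r t) = e^(−2.12×0.7500) = 0.2039.
D = 9.283 × (0.7309 − 0.2039) + 0.964 × 0.2039 = 4.892 + 0.1966 = 5.089 mg/L.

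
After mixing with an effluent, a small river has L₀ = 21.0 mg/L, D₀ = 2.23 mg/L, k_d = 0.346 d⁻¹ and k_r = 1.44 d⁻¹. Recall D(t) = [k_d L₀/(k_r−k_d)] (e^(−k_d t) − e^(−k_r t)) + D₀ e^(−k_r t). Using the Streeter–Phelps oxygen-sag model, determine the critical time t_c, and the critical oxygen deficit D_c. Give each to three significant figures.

t_c ≈ 0.929 d; D_c ≈ 3.66 mg/L

t_c = [1/(k_r−k_d)] ln[(k_r/k_d)(1 − D₀(k_r−k_d)/(k_d L₀))]
= [1/(1.44−0.346)] ln[(1.44/0.346)(1 − 2.23×1.094/(0.346×21.0))]
= (1/1.094) ln[4.162 × 0.6642] = 0.9141 × ln(2.764) = 0.9141 × 1.017 = 0.9295 d.
D_c = (k_d/k_r) L₀ e^(−k_d t_c) = (0.346/1.44) × 21.0 × e^(−0.346×0.9295) = 0.2403 × 21.0 × 0.7250 = 3.658 mg/L.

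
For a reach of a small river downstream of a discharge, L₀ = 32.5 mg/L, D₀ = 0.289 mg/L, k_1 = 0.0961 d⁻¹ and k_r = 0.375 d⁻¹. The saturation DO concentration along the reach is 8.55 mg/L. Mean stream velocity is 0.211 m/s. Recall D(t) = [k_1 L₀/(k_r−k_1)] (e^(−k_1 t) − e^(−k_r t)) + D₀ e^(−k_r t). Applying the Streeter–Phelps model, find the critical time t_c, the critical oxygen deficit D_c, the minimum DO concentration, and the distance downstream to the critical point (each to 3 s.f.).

t_c ≈ 4.79 d; D_c ≈ 5.26 mg/L; min DO ≈ 3.29 mg/L; x_c ≈ 87.3 km

t_c = [1/(k_r−k_1)] ln[(k_r/k_1)(1 − D₀(k_r−k_1)/(k_1 L₀))]
= [1/(0.375−0.0961)] ln[(0.375/0.0961)(1 − 0.289×0.2789/(0.0961×32.5))]
= (1/0.2789) ln[3.902 × 0.9742] = 3.586 × ln(3.801) = 3.586 × 1.335 = 4.788 d.
L(t_c) = L₀ e^(−k_1 t_c) = 32.5 × 0.6312 = 20.51 mg/L, and at the critical point k_r D_c = k_1 L, so D_c = (0.0961/0.375) × 20.51 = 5.257 mg/L.
Minimum DO = C_s − D_c = 8.55 − 5.257 = 3.293 mg/L.
x_c = v t_c = 0.211 m/s × 4.788 d × 86400 s/d = 87290 m ≈ 87.3 km.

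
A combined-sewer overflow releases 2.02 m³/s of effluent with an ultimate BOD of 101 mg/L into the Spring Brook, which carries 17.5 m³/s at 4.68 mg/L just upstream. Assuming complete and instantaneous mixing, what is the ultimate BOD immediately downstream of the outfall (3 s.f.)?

14.6 mg/L

Flow-weighted mixing: C = (Q_r C_r + Q_w C_w)/(Q_r + Q_w)
= (17.5×4.68 + 2.02×101)/(17.5 + 2.02) = 285.9/19.52 = 14.65 mg/L.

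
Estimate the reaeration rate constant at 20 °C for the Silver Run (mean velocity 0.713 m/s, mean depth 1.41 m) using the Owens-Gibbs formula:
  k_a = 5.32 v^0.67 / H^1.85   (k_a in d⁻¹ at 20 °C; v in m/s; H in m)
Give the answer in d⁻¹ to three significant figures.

k_a ≈ 2.25 d⁻¹

k_a = 5.32 × 0.713^0.67 / 1.41^1.85 = 5.32 × 0.7972 / 1.888 = 2.246 d⁻¹.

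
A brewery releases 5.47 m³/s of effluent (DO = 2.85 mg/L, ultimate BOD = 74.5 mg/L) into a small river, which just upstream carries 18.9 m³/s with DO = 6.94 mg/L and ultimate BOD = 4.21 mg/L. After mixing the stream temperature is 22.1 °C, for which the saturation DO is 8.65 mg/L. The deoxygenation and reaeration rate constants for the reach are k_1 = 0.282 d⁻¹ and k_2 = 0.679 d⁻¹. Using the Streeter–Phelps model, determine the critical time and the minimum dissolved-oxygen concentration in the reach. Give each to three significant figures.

t_c ≈ 1.70 d; minimum DO ≈ 3.51 mg/L

Mixed DO = (18.9×6.94 + 5.47×2.85)/(18.9+5.47) = 146.8/24.37 = 6.022 mg/L.
Mixed L₀ = (18.9×4.21 + 5.47×74.5)/(24.37) = 487.1/24.37 = 19.99 mg/L.
Initial deficit D₀ = C_s − DO₀ = 8.65 − 6.022 = 2.628 mg/L.
t_c = (1/0.3970) ln[(0.679/0.282)(1 − 2.628×0.3970/(0.282×19.99))] = 2.519 × ln(1.962) = 1.698 d.
D_c = (0.282/0.679) × 19.99 × e^(−0.282×1.698) = 0.4153 × 19.99 × 0.6195 = 5.143 mg/L.
Minimum DO = 8.65 − 5.143 = 3.507 mg/L.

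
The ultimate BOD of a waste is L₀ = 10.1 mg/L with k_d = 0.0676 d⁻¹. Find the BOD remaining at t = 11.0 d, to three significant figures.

L_t = L₀ e^(−k_d t) = 10.1 × e^(−0.0676×11.0) = 10.1 × 0.4754 = 4.802 mg/L.

L ≈ 4.80 mg/L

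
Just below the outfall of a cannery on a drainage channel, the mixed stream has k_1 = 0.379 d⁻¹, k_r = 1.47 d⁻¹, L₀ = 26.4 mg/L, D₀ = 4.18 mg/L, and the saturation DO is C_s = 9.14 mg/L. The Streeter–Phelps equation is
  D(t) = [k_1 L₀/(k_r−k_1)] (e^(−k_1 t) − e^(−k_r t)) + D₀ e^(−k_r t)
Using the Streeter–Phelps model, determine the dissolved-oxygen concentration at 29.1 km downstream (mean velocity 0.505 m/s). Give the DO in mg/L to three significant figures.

Travel time t = x/v = 29.1 km / (0.505 m/s) = 29100 m / 0.505 m/s = 57620 s = 0.6669 d.
k_1 L₀/(k_r−k_1) = 0.379×26.4/(1.47−0.379) = 10.01/1.091 = 9.171 mg/L.
e^(−k_1 t) = e^(−0.379×0.6669) = 0.7766; e^(−k_r t) = e^(−1.47×0.6669) = 0.3752.
D = 9.171 × (0.7766 − 0.3752) + 4.18 × 0.3752 = 3.682 + 1.568 = 5.250 mg/L.
DO = C_s − D = 9.14 − 5.250 = 3.890 mg/L.

DO ≈ 3.89 mg/L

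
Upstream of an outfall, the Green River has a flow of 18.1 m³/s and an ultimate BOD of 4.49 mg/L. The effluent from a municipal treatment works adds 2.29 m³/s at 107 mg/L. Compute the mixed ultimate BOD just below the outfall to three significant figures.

16.0 mg/L

Flow-weighted mixing: C = (Q_r C_r + Q_w C_w)/(Q_r + Q_w)
= (18.1×4.49 + 2.29×107)/(18.1 + 2.29) = 326.3/20.39 = 16.00 mg/L.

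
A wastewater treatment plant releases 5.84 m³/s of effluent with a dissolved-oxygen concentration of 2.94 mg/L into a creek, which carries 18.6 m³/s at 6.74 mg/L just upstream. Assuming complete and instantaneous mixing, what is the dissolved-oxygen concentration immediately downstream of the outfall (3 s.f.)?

Flow-weighted mixing: C = (Q_r C_r + Q_w C_w)/(Q_r + Q_w)
= (18.6×6.74 + 5.84×2.94)/(18.6 + 5.84) = 142.5/24.44 = 5.832 mg/L.

5.83 mg/L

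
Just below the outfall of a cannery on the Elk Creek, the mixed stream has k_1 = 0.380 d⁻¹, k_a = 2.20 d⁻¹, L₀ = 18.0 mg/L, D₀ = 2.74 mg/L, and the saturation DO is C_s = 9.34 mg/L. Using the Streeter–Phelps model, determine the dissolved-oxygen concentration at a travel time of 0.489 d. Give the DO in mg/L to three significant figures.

DO ≈ 6.57 mg/L

k_1 L₀/(k_a−k_1) = 0.380×18.0/(2.20−0.380) = 6.840/1.820 = 3.758 mg/L.
e^(−k_1 t) = e^(−0.380×0.4890) = 0.8304; e^(−k_a t) = e^(−2.20×0.4890) = 0.3410.
D = 3.758 × (0.8304 − 0.3410) + 2.74 × 0.3410 = 1.839 + 0.9344 = 2.774 mg/L.
DO = C_s − D = 9.34 − 2.774 = 6.566 mg/L.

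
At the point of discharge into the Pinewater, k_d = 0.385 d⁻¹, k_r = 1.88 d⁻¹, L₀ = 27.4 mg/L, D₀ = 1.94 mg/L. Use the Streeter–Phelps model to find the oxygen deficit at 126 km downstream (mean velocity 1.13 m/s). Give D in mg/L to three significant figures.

Travel time t = x/v = 126 km / (1.13 m/s) = 126000 m / 1.13 m/s = 111500 s = 1.291 d.
k_d L₀/(k_r−k_d) = 0.385×27.4/(1.88−0.385) = 10.55/1.495 = 7.056 mg/L.
e^(−k_d t) = e^(−0.385×1.291) = 0.6084; e^(−k_r t) = e^(−1.88×1.291) = 0.08837.
D = 7.056 × (0.6084 − 0.08837) + 1.94 × 0.08837 = 3.670 + 0.1714 = 3.841 mg/L.

D ≈ 3.84 mg/L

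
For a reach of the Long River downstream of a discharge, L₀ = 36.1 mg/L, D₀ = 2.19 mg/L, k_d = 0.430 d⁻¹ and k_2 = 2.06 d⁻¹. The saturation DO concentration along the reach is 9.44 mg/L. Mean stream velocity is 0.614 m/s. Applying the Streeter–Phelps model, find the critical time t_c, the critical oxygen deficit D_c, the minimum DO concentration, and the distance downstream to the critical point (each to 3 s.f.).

At the critical point dD/dt = 0, so k_d L₀ e^(−k_d t) = k_2 D. Substituting D(t) from the Streeter–Phelps equation and solving for t gives
t_c = ln[(k_2/k_d)(1 − D₀(k_2−k_d)/(k_d L₀))] / (k_2−k_d).
Here k_2−k_d = 1.630 d⁻¹ and 1 − D₀(k_2−k_d)/(k_d L₀) = 1 − 2.19×1.630/(0.430×36.1) = 0.7700, so
t_c = ln(4.791 × 0.7700) / 1.630 = 1.305 / 1.630 = 0.8008 d.
D_c = (k_d/k_2) L₀ e^(−k_d t_c) = (0.430/2.06) × 36.1 × e^(−0.430×0.8008) = 0.2087 × 36.1 × 0.7087 = 5.340 mg/L.
Minimum DO = C_s − D_c = 9.44 − 5.340 = 4.100 mg/L.
x_c = v t_c = 0.614 m/s × 0.8008 d × 86400 s/d = 42480 m ≈ 42.5 km.

t_c ≈ 0.801 d; D_c ≈ 5.34 mg/L; min DO ≈ 4.10 mg/L; x_c ≈ 42.5 km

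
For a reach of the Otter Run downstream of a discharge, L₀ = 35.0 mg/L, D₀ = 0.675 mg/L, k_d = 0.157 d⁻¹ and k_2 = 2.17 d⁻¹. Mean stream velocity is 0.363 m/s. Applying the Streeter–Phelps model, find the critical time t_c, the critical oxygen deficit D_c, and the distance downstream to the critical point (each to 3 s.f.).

t_c ≈ 1.16 d; D_c ≈ 2.11 mg/L; x_c ≈ 36.5 km

With k_2/k_d = 13.82 and 1 − D₀(k_2−k_d)/(k_d L₀) = 0.7527,
t_c = ln(13.82 × 0.7527) / (2.17 − 0.157) = ln(10.40) / 2.013 = 2.342/2.013 = 1.164 d.
L(t_c) = L₀ e^(−k_d t_c) = 35.0 × 0.8330 = 29.16 mg/L, and at the critical point k_2 D_c = k_d L, so D_c = (0.157/2.17) × 29.16 = 2.109 mg/L.
x_c = v t_c = 0.363 m/s × 1.164 d × 86400 s/d = 36490 m ≈ 36.5 km.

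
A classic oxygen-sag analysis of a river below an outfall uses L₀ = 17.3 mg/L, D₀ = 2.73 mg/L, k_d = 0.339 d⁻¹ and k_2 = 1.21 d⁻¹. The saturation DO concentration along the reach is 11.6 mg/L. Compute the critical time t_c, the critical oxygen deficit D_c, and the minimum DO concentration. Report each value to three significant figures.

With k_2/k_d = 3.569 and 1 − D₀(k_2−k_d)/(k_d L₀) = 0.5946,
t_c = ln(3.569 × 0.5946) / (1.21 − 0.339) = ln(2.122) / 0.8710 = 0.7524/0.8710 = 0.8639 d.
D_c = (k_d/k_2) L₀ e^(−k_d t_c) = (0.339/1.21) × 17.3 × e^(−0.339×0.8639) = 0.2802 × 17.3 × 0.7461 = 3.616 mg/L.
Minimum DO = C_s − D_c = 11.6 − 3.616 = 7.984 mg/L.

t_c ≈ 0.864 d; D_c ≈ 3.62 mg/L; min DO ≈ 7.98 mg/L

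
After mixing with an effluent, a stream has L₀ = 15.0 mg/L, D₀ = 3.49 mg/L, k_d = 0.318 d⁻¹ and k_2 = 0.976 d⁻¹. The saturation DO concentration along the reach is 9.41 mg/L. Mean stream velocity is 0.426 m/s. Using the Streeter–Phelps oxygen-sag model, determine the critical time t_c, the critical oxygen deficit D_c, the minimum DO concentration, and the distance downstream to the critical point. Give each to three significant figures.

t_c ≈ 0.706 d; D_c ≈ 3.90 mg/L; min DO ≈ 5.51 mg/L; x_c ≈ 26.0 km

With k_2/k_d = 3.069 and 1 − D₀(k_2−k_d)/(k_d L₀) = 0.5186,
t_c = ln(3.069 × 0.5186) / (0.976 − 0.318) = ln(1.592) / 0.6580 = 0.4647/0.6580 = 0.7063 d.
L(t_c) = L₀ e^(−k_d t_c) = 15.0 × 0.7988 = 11.98 mg/L, and at the critical point k_2 D_c = k_d L, so D_c = (0.318/0.976) × 11.98 = 3.904 mg/L.
Minimum DO = C_s − D_c = 9.41 − 3.904 = 5.506 mg/L.
x_c = v t_c = 0.426 m/s × 0.7063 d × 86400 s/d = 26000 m ≈ 26.0 km.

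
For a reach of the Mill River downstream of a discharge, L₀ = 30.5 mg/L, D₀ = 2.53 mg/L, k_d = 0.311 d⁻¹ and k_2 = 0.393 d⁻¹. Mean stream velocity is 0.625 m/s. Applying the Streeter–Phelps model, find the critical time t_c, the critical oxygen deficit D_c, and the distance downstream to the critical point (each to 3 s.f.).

t_c = [1/(k_2−k_d)] ln[(k_2/k_d)(1 − D₀(k_2−k_d)/(k_d L₀))]
= [1/(0.393−0.311)] ln[(0.393/0.311)(1 − 2.53×0.08200/(0.311×30.5))]
= (1/0.08200) ln[1.264 × 0.9781] = 12.20 × ln(1.236) = 12.20 × 0.2119 = 2.584 d.
D_c = (k_d/k_2) L₀ e^(−k_d t_c) = (0.311/0.393) × 30.5 × e^(−0.311×2.584) = 0.7913 × 30.5 × 0.4477 = 10.81 mg/L.
x_c = v t_c = 0.625 m/s × 2.584 d × 86400 s/d = 139500 m ≈ 140 km.

t_c ≈ 2.58 d; D_c ≈ 10.8 mg/L; x_c ≈ 140 km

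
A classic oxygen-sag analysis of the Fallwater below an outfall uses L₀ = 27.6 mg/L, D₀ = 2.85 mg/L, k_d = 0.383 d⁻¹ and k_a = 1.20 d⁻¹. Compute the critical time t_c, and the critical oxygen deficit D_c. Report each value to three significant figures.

t_c ≈ 1.09 d; D_c ≈ 5.80 mg/L

t_c = [1/(k_a−k_d)] ln[(k_a/k_d)(1 − D₀(k_a−k_d)/(k_d L₀))]
= [1/(1.20−0.383)] ln[(1.20/0.383)(1 − 2.85×0.8170/(0.383×27.6))]
= (1/0.8170) ln[3.133 × 0.7797] = 1.224 × ln(2.443) = 1.224 × 0.8932 = 1.093 d.
L(t_c) = L₀ e^(−k_d t_c) = 27.6 × 0.6579 = 18.16 mg/L, and at the critical point k_a D_c = k_d L, so D_c = (0.383/1.20) × 18.16 = 5.795 mg/L.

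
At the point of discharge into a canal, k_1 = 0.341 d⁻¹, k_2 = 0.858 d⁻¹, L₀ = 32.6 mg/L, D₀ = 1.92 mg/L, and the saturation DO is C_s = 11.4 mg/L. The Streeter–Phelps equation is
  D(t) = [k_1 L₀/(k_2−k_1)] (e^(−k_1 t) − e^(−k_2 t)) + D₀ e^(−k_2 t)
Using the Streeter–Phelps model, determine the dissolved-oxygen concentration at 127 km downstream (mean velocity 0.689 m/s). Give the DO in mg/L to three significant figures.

DO ≈ 4.15 mg/L

Travel time t = x/v = 127 km / (0.689 m/s) = 127000 m / 0.689 m/s = 184300 s = 2.133 d.
k_1 L₀/(k_2−k_1) = 0.341×32.6/(0.858−0.341) = 11.12/0.5170 = 21.50 mg/L.
e^(−k_1 t) = e^(−0.341×2.133) = 0.4831; e^(−k_2 t) = e^(−0.858×2.133) = 0.1603.
D = 21.50 × (0.4831 − 0.1603) + 1.92 × 0.1603 = 6.940 + 0.3079 = 7.248 mg/L.
DO = C_s − D = 11.4 − 7.248 = 4.152 mg/L.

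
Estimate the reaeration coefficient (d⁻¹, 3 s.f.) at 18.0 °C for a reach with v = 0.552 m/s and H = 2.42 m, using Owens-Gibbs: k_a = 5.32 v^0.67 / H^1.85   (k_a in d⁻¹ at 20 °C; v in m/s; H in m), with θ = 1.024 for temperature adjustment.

k_a(20) = 5.32 × 0.552^0.67 / 2.42^1.85 = 5.32 × 0.6716 / 5.129 = 0.6966 d⁻¹.
k_a(18.0) = 0.6966 × 1.024^(18.0−20) = 0.6966 × 0.9537 = 0.6643 d⁻¹.

k_a ≈ 0.664 d⁻¹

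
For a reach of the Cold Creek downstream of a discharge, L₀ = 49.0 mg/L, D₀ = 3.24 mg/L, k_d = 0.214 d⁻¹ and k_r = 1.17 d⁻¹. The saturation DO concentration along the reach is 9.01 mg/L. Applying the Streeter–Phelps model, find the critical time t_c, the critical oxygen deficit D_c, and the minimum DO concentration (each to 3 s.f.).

t_c ≈ 1.41 d; D_c ≈ 6.63 mg/L; min DO ≈ 2.38 mg/L

With k_r/k_d = 5.467 and 1 − D₀(k_r−k_d)/(k_d L₀) = 0.7046,
t_c = ln(5.467 × 0.7046) / (1.17 − 0.214) = ln(3.852) / 0.9560 = 1.349/0.9560 = 1.411 d.
L(t_c) = L₀ e^(−k_d t_c) = 49.0 × 0.7394 = 36.23 mg/L, and at the critical point k_r D_c = k_d L, so D_c = (0.214/1.17) × 36.23 = 6.627 mg/L.
Minimum DO = C_s − D_c = 9.01 − 6.627 = 2.383 mg/L.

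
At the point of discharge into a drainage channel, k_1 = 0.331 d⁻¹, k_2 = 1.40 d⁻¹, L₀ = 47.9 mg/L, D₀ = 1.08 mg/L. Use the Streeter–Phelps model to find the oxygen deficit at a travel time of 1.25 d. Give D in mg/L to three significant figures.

k_1 L₀/(k_2−k_1) = 0.331×47.9/(1.40−0.331) = 15.85/1.069 = 14.83 mg/L.
e^(−k_1 t) = e^(−0.331×1.250) = 0.6612; e^(−k_2 t) = e^(−1.40×1.250) = 0.1738.
D = 14.83 × (0.6612 − 0.1738) + 1.08 × 0.1738 = 7.229 + 0.1877 = 7.416 mg/L.

D ≈ 7.42 mg/L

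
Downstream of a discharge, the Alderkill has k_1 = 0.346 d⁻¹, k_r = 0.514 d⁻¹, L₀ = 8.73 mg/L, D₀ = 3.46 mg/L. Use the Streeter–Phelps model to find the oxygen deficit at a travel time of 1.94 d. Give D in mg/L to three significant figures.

k_1 L₀/(k_r−k_1) = 0.346×8.73/(0.514−0.346) = 3.021/0.1680 = 17.98 mg/L.
e^(−k_1 t) = e^(−0.346×1.940) = 0.5111; e^(−k_r t) = e^(−0.514×1.940) = 0.3689.
D = 17.98 × (0.5111 − 0.3689) + 3.46 × 0.3689 = 2.556 + 1.276 = 3.832 mg/L.

D ≈ 3.83 mg/L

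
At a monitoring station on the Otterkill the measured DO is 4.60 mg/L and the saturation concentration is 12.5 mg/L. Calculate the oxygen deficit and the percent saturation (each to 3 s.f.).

D = C_s − C = 12.5 − 4.60 = 7.90 mg/L.
% saturation = 4.60/12.5 × 100 = 36.8 %.

D ≈ 7.90 mg/L; 36.8 % saturation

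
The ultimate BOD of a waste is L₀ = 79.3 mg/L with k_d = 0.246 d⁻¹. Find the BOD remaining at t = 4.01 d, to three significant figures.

L ≈ 29.6 mg/L

L_t = L₀ e^(−k_d t) = 79.3 × e^(−0.246×4.01) = 79.3 × 0.3729 = 29.57 mg/L.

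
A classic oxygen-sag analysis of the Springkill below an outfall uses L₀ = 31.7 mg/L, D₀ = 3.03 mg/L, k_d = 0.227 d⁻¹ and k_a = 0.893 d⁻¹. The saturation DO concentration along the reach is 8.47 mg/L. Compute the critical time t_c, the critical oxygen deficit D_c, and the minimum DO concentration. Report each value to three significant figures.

At the critical point dD/dt = 0, so k_d L₀ e^(−k_d t) = k_a D. Substituting D(t) from the Streeter–Phelps equation and solving for t gives
t_c = ln[(k_a/k_d)(1 − D₀(k_a−k_d)/(k_d L₀))] / (k_a−k_d).
Here k_a−k_d = 0.6660 d⁻¹ and 1 − D₀(k_a−k_d)/(k_d L₀) = 1 − 3.03×0.6660/(0.227×31.7) = 0.7196, so
t_c = ln(3.934 × 0.7196) / 0.6660 = 1.041 / 0.6660 = 1.562 d.
L(t_c) = L₀ e^(−k_d t_c) = 31.7 × 0.7014 = 22.23 mg/L, and at the critical point k_a D_c = k_d L, so D_c = (0.227/0.893) × 22.23 = 5.652 mg/L.
Minimum DO = C_s − D_c = 8.47 − 5.652 = 2.818 mg/L.

t_c ≈ 1.56 d; D_c ≈ 5.65 mg/L; min DO ≈ 2.82 mg/L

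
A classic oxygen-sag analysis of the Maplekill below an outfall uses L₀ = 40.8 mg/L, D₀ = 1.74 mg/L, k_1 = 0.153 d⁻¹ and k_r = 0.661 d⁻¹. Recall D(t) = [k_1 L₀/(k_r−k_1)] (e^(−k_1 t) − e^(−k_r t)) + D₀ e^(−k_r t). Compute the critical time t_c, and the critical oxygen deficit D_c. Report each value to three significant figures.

t_c = [1/(k_r−k_1)] ln[(k_r/k_1)(1 − D₀(k_r−k_1)/(k_1 L₀))]
= [1/(0.661−0.153)] ln[(0.661/0.153)(1 − 1.74×0.5080/(0.153×40.8))]
= (1/0.5080) ln[4.320 × 0.8584] = 1.969 × ln(3.709) = 1.969 × 1.311 = 2.580 d.
L(t_c) = L₀ e^(−k_1 t_c) = 40.8 × 0.6739 = 27.49 mg/L, and at the critical point k_r D_c = k_1 L, so D_c = (0.153/0.661) × 27.49 = 6.364 mg/L.

t_c ≈ 2.58 d; D_c ≈ 6.36 mg/L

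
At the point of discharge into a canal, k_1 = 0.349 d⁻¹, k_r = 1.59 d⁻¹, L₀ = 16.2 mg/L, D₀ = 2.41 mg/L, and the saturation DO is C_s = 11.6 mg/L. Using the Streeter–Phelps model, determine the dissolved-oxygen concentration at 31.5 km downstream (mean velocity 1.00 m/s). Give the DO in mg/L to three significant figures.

Travel time t = x/v = 31.5 km / (1.00 m/s) = 31500 m / 1.00 m/s = 31500 s = 0.3646 d.
k_1 L₀/(k_r−k_1) = 0.349×16.2/(1.59−0.349) = 5.654/1.241 = 4.556 mg/L.
e^(−k_1 t) = e^(−0.349×0.3646) = 0.8805; e^(−k_r t) = e^(−1.59×0.3646) = 0.5601.
D = 4.556 × (0.8805 − 0.5601) + 2.41 × 0.5601 = 1.460 + 1.350 = 2.810 mg/L.
DO = C_s − D = 11.6 − 2.810 = 8.790 mg/L.

DO ≈ 8.79 mg/L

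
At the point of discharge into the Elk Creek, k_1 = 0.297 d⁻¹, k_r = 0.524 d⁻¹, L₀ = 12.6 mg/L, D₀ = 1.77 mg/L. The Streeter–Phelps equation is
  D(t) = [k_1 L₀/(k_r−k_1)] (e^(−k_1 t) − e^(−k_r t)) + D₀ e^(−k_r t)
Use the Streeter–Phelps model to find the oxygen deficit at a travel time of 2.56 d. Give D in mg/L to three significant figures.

D ≈ 3.86 mg/L

k_1 L₀/(k_r−k_1) = 0.297×12.6/(0.524−0.297) = 3.742/0.2270 = 16.49 mg/L.
e^(−k_1 t) = e^(−0.297×2.560) = 0.4675; e^(−k_r t) = e^(−0.524×2.560) = 0.2615.
D = 16.49 × (0.4675 − 0.2615) + 1.77 × 0.2615 = 3.397 + 0.4628 = 3.860 mg/L.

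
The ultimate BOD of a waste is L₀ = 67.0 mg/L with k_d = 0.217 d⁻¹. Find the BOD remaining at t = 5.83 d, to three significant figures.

L_t = L₀ e^(−k_d t) = 67.0 × e^(−0.217×5.83) = 67.0 × 0.2822 = 18.91 mg/L.

L ≈ 18.9 mg/L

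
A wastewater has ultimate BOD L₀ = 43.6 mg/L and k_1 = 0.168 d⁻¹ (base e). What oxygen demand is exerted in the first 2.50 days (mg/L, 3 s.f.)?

y ≈ 15.0 mg/L

y_t = L₀(1 − e^(−k_1 t)) = 43.6 × (1 − e^(−0.168×2.50))
= 43.6 × (1 − 0.6570) = 43.6 × 0.3430 = 14.95 mg/L.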